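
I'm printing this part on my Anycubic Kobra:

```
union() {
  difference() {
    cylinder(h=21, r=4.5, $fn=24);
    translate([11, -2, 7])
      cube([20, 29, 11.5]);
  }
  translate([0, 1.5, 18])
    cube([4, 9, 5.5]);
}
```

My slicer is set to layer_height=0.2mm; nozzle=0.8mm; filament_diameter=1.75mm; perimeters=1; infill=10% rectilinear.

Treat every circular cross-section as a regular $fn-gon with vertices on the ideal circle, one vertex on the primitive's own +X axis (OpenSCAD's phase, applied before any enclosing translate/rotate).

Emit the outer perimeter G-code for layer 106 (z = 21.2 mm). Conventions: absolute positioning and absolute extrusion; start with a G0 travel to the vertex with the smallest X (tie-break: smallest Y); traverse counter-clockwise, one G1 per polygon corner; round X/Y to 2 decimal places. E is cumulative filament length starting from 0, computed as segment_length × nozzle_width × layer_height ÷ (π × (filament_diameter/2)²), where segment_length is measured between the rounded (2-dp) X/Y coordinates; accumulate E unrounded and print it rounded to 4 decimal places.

At z = 21.2 mm: the cylinder is absent (z outside [0, 21]); the cube at (11, -2) is absent (z outside [7, 18.5]); Subtracting the remaining from the first: the first operand is absent here, so nothing remains; the cube at (0, 1.5) (footprint 4×9) is included at this height; Combining (union): only the 4×9 cube at (0, 1.5) is present, so the union is just that shape — 1 connected region. The outline is a single polygon with 4 vertices. Extrusion per mm of travel: 0.8 × 0.2 / (π × 0.875²) = 0.066520. Accumulating E over each segment gives final E = 1.7295.

G0 X0.00 Y1.50 Z21.20
G1 X4.00 Y1.50 E0.2661
G1 X4.00 Y10.50 E0.8648
G1 X0.00 Y10.50 E1.1308
G1 X0.00 Y1.50 E1.7295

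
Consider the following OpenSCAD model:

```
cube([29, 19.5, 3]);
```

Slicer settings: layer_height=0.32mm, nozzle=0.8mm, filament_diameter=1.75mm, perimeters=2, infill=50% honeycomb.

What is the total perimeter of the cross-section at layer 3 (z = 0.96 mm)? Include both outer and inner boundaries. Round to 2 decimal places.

97.00 mm

At z = 0.96 mm: the cube is present — its section is the full 29×19.5 rectangle (perimeter 97.00 mm). Overall, the cross-section is a single solid region. Total boundary length (outer) = 97.00 mm.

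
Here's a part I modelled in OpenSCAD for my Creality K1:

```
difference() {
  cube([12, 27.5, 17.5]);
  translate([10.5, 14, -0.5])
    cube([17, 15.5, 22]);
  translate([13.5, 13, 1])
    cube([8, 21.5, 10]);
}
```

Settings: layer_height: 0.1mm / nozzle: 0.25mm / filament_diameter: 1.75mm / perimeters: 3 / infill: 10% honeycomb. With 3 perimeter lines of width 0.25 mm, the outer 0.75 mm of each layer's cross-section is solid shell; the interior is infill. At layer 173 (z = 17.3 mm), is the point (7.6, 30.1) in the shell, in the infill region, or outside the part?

At z = 17.3 mm: the cube (footprint 12×27.5) is included at this height; the cube at (10.5, 14) (footprint 17×15.5) is included at this height; the cube at (13.5, 13) is not intersected at this z (z outside [1, 11]); Subtracting the remaining from the first: starting from the 12×27.5 cube, the 17×15.5 cube at (10.5, 14) partially overlaps it — only the 20.25 mm² overlap (of its 263.50 mm²) is removed, clipping the outline — 1 connected region. Overall, the cross-section is a single solid region. The nearest boundary edge runs (0.00, 27.50)→(10.50, 27.50); distance from the point to it = 2.60 mm. The point is not inside any of the regions above, so it lies outside the cross-section (2.60 mm from the nearest boundary).

outside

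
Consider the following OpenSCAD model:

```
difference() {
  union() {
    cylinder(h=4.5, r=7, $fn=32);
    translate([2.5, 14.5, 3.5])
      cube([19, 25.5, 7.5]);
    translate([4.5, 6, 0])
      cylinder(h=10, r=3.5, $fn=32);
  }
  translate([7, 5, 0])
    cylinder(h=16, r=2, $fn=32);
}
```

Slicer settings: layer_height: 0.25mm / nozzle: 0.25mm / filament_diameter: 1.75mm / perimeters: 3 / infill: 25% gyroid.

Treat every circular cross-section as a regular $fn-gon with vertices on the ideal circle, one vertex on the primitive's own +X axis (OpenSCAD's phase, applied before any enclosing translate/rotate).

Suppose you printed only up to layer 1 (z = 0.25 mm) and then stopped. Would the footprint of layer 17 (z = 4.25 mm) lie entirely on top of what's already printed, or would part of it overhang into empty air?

Compare the two slices. At z = 0.25: the cylinder: section is a regular 32-gon, circumradius r=7 (area = (32/2)·7.000²·sin(360°/32) = 152.95 mm²); the cube at (2.5, 14.5) is absent (z outside [3.5, 11]); the r=3.5 cylinder at (4.5, 6) gives a regular 32-gon of circumradius 3.5 (constant along its height) (area = (32/2)·3.500²·sin(360°/32) = 38.24 mm²); Taking the union: the regions partially overlap — summed areas 191.19 mm² minus the doubly-counted overlap 13.62 mm² gives 177.57 mm² — area = 177.57 mm²; the r=2 cylinder at (7, 5) gives a regular 32-gon of circumradius 2 (constant along its height) (area = (32/2)·2.000²·sin(360°/32) = 12.49 mm²); Subtracting the remaining from the first: starting from the result so far (177.57 mm²), the r=2 cylinder at (7, 5) partially overlaps it — only the 8.62 mm² overlap (of its 12.49 mm²) is removed, clipping the outline — area = 168.95 mm². At z = 4.25: the r=7 cylinder gives a regular 32-gon of circumradius 7 (constant along its height) (area = (32/2)·7.000²·sin(360°/32) = 152.95 mm²); the cube at (2.5, 14.5) (footprint 19×25.5) is included at this height (area 484.50 mm²); the cylinder at (4.5, 6): section is a regular 32-gon, circumradius r=3.5 (area = (32/2)·3.500²·sin(360°/32) = 38.24 mm²); Combining (union): the regions partially overlap — summed areas 675.69 mm² minus the doubly-counted overlap 13.62 mm² gives 662.07 mm² — area = 662.07 mm²; the cylinder at (7, 5): section is a regular 32-gon, circumradius r=2 (area = (32/2)·2.000²·sin(360°/32) = 12.49 mm²); After the difference (first − rest): starting from the result so far (662.07 mm²), the r=2 cylinder at (7, 5) partially overlaps it — only the 8.62 mm² overlap (of its 12.49 mm²) is removed, clipping the outline — area = 653.45 mm². Checking containment: at z = 4.25 the cross-section extends beyond the z = 0.25 cross-section by about 484.50 mm².

part overhangs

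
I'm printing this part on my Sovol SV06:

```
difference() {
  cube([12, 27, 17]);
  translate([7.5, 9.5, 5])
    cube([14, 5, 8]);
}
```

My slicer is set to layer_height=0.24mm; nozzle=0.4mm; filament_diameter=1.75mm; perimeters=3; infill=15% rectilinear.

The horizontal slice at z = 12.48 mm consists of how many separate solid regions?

At z = 12.48 mm: the cube (footprint 12×27) is included at this height; the cube at (7.5, 9.5) is present — its section is the full 14×5 rectangle; After the difference (first − rest): starting from the 12×27 cube, the 14×5 cube at (7.5, 9.5) partially overlaps it — only the 22.50 mm² overlap (of its 70.00 mm²) is removed, clipping the outline — 1 connected region. The result has 1 disconnected region.

1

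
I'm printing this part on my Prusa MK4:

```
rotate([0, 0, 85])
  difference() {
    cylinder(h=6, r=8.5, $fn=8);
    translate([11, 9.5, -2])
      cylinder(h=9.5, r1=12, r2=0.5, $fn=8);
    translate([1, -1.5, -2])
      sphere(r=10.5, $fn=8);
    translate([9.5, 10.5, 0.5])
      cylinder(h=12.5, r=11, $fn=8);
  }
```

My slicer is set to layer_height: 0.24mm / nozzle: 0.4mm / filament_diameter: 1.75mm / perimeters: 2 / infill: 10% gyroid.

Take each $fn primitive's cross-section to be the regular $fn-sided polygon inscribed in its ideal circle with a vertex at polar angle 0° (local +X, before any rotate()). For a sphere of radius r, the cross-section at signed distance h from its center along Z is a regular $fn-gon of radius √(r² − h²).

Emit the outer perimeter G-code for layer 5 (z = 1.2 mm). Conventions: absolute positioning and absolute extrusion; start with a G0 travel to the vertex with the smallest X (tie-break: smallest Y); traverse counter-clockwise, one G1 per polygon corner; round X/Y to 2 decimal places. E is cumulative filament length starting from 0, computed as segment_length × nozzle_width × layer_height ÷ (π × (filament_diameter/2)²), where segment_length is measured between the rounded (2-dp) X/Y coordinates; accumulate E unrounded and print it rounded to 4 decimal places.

At z = 1.2 mm: the r=8.5 cylinder contributes a regular 8-gon of circumradius 8.5; the cone at (11, 9.5) contributes a regular 8-gon of circumradius 8.126 (interpolated between r1=12 and r2=0.5 at t=0.337); the sphere at (1, -1.5): section is a regular 8-gon, circumradius = √(r²−h²) = √(10.5²−3.2²) = 10.000; the r=11 cylinder at (9.5, 10.5) contributes a regular 8-gon of circumradius 11; Subtracting the remaining from the first: starting from the r=8.5 cylinder, the cone at (11, 9.5) partially overlaps it — only the 5.25 mm² overlap (of its 186.78 mm²) is removed, clipping the outline; the r=10.5 sphere at (1, -1.5) partially overlaps it — only the 195.80 mm² overlap (of its 282.87 mm²) is removed, clipping the outline; the r=11 cylinder at (9.5, 10.5) partially overlaps it — only the 0.31 mm² overlap (of its 342.24 mm²) is removed, clipping the outline — 1 connected region; (whole slice rotated 85° about Z — lengths, areas and connectivity unchanged). The outline is a single polygon with 6 vertices. Extrusion per mm of travel: 0.4 × 0.24 / (π × 0.875²) = 0.039912. Accumulating E over each segment gives final E = 1.0066.

G0 X-8.28 Y0.15 Z1.20
G1 X-6.51 Y-5.46 E0.2348
G1 X-0.74 Y-8.47 E0.4945
G1 X-0.59 Y-8.42 E0.5008
G1 X-6.08 Y-5.56 E0.7479
G1 X-7.92 Y0.26 E0.9915
G1 X-8.28 Y0.15 E1.0066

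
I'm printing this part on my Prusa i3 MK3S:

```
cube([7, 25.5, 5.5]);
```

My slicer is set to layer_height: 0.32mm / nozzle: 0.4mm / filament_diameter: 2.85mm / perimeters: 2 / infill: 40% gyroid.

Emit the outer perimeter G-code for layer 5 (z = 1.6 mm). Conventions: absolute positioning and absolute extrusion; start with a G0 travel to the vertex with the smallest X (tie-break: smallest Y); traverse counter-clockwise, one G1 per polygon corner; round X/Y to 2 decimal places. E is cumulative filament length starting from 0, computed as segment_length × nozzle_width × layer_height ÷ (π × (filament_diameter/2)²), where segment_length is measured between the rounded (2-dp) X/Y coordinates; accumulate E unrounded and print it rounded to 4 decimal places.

At z = 1.6 mm: the 7×25.5 cube contributes its full rectangle. The outline is a single polygon with 4 vertices. Extrusion per mm of travel: 0.4 × 0.32 / (π × 1.425²) = 0.020065. Accumulating E over each segment gives final E = 1.3042.

G0 X0.00 Y0.00 Z1.60
G1 X7.00 Y0.00 E0.1405
G1 X7.00 Y25.50 E0.6521
G1 X0.00 Y25.50 E0.7926
G1 X0.00 Y0.00 E1.3042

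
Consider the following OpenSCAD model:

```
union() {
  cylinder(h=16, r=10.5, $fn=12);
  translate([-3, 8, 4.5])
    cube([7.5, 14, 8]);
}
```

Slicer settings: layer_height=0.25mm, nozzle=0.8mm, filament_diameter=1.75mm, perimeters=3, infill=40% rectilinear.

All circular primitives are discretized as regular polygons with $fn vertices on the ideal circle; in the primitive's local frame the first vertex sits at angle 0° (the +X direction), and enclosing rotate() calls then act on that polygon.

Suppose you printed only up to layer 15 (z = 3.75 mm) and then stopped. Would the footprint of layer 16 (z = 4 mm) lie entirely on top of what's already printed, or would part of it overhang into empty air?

Compare the two slices. At z = 3.75: the cylinder: section is a regular 12-gon, circumradius r=10.5 (area = (12/2)·10.500²·sin(360°/12) = 330.75 mm²); the cube at (-3, 8) is not intersected at this z (z outside [4.5, 12.5]); Merging all regions: only the r=10.5 cylinder is present, so the union is just that shape — area = 330.75 mm². At z = 4: the r=10.5 cylinder gives a regular 12-gon of circumradius 10.5 (constant along its height) (area = (12/2)·10.500²·sin(360°/12) = 330.75 mm²); the cube at (-3, 8) is not intersected at this z (z outside [4.5, 12.5]); Merging all regions: only the r=10.5 cylinder is present, so the union is just that shape — area = 330.75 mm². Checking containment: the cross-section at z = 4 is a subset of the cross-section at z = 3.75.

entirely on top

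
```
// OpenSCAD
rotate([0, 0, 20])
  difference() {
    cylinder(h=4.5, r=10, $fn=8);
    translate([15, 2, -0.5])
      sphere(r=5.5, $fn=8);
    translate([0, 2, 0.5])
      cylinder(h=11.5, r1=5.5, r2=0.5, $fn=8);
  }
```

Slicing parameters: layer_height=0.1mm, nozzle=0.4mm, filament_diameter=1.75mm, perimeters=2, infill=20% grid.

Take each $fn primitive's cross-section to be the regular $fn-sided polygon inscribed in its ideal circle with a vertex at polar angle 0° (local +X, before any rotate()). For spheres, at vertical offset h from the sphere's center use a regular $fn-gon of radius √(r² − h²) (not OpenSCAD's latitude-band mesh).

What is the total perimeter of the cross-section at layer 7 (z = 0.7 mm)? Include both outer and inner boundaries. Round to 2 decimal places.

At z = 0.7 mm: the cylinder: section is a regular 8-gon, circumradius r=10 (perimeter = 2·8·10.000·sin(180°/8) = 61.23 mm); the sphere at (15, 2): section is a regular 8-gon, circumradius = √(r²−h²) = √(5.5²−1.2²) = 5.367 (perimeter = 2·8·5.367·sin(180°/8) = 32.86 mm); the cone at (0, 2): at t=0.017 of its height the radius interpolates to r₁+(r₂−r₁)t = 5.413, giving a regular 8-gon of that circumradius (perimeter = 2·8·5.413·sin(180°/8) = 33.14 mm); Subtracting the remaining from the first: starting from the r=10 cylinder, the r=5.5 sphere at (15, 2) misses the remaining region (no effect); the cone at (0, 2) lies wholly inside it (removes its full 82.88 mm² and its 33.14 mm outline becomes a hole wall) — boundary (outer + 1 inner loop) = 94.37 mm; (whole slice rotated 20° about Z — lengths, areas and connectivity unchanged). Overall, the cross-section is one region with 1 hole. Total boundary length (outer + inner) = 94.37 mm.

94.37 mm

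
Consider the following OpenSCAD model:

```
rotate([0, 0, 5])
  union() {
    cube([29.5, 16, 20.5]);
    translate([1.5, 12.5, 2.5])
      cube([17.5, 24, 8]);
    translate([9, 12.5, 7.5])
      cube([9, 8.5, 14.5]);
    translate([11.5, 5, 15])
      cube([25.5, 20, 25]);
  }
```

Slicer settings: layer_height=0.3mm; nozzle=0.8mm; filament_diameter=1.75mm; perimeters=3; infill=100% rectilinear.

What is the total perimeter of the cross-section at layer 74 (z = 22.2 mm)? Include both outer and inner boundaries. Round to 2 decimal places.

91.00 mm

At z = 22.2 mm: the cube does not reach this height (z outside [0, 20.5]); the cube at (1.5, 12.5) does not reach this height (z outside [2.5, 10.5]); the cube at (9, 12.5) is absent (z outside [7.5, 22]); the 25.5×20 cube at (11.5, 5) contributes its full rectangle (perimeter 91.00 mm); Taking the union: only the 25.5×20 cube at (11.5, 5) is present, so the union is just that shape — boundary = 91.00 mm; (whole slice rotated 5° about Z — lengths, areas and connectivity unchanged). Overall, the cross-section is a single solid region. Total boundary length (outer) = 91.00 mm.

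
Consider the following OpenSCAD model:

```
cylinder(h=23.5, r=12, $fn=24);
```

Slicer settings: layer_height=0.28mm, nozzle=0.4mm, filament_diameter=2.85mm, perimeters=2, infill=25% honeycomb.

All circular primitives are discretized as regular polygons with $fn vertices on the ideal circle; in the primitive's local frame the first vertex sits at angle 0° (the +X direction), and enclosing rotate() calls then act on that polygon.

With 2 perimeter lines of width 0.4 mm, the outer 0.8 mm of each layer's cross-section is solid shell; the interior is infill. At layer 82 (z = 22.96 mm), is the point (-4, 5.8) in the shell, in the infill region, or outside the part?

infill

At z = 22.96 mm: the r=12 cylinder gives a regular 24-gon of circumradius 12 (constant along its height). Overall, the cross-section is a single solid region. The nearest boundary edge runs (-6.00, 10.39)→(-8.49, 8.49); distance from the point to it = 4.86 mm. The point is inside the cross-section and 4.86 mm from the nearest boundary — more than the 0.8 mm shell width (2 × 0.4), so it's in the infill interior.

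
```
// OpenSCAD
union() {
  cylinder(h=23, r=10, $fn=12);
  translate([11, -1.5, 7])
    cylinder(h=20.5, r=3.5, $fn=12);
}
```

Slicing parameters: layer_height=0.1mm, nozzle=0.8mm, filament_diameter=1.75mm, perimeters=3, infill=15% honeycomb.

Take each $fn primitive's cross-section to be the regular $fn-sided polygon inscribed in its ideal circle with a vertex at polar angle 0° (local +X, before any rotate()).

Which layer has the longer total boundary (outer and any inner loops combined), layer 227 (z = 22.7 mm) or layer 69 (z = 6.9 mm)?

Layer 227 (z = 22.7): the r=10 cylinder contributes a regular 12-gon of circumradius 10 (perimeter = 2·12·10.000·sin(180°/12) = 62.12 mm); the r=3.5 cylinder at (11, -1.5) gives a regular 12-gon of circumradius 3.5 (constant along its height) (perimeter = 2·12·3.500·sin(180°/12) = 21.74 mm); Merging all regions: the regions partially overlap (shared area 8.53 mm²), so the edge portions inside another operand are dropped and the merged outline is re-measured after clipping — boundary = 70.81 mm. So its perimeter = 70.81 mm. Layer 69 (z = 6.9): the r=10 cylinder contributes a regular 12-gon of circumradius 10 (perimeter = 2·12·10.000·sin(180°/12) = 62.12 mm); the cylinder at (11, -1.5) does not reach this height (z outside [7, 27.5]); Merging all regions: only the r=10 cylinder is present, so the union is just that shape — boundary = 62.12 mm. So its perimeter = 62.12 mm. Layer 227 is larger (70.81 vs 62.12 mm).

layer 227 (z = 22.7 mm)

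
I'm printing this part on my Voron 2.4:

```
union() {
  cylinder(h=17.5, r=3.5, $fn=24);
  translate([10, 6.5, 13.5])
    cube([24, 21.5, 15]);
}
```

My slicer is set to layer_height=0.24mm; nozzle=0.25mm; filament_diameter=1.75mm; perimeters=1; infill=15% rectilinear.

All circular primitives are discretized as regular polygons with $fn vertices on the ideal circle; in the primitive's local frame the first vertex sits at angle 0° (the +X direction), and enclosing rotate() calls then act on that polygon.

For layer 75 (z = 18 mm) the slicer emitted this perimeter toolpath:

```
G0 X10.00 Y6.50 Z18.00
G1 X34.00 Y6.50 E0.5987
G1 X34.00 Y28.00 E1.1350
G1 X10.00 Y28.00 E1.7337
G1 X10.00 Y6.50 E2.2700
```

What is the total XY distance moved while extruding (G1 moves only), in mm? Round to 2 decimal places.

Sum the Euclidean lengths of each G1 segment: total = 91.00 mm.

91.00 mm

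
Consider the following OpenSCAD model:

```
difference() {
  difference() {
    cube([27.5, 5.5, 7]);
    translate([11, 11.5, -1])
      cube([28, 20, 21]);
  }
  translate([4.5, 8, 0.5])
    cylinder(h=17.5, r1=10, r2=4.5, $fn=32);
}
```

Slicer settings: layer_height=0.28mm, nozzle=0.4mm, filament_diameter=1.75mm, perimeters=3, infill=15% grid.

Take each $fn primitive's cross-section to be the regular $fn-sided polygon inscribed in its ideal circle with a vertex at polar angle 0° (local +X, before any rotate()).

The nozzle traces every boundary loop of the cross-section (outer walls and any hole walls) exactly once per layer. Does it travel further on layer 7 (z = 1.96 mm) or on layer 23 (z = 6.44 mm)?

Layer 7 (z = 1.96): the cube is present — its section is the full 27.5×5.5 rectangle (perimeter 66.00 mm); the 28×20 cube at (11, 11.5) contributes its full rectangle (perimeter 96.00 mm); Taking the first minus the rest: starting from the 27.5×5.5 cube, the 28×20 cube at (11, 11.5) misses the remaining region (no effect) — boundary = 66.00 mm; the cone at (4.5, 8): at t=0.083 of its height the radius interpolates to r₁+(r₂−r₁)t = 9.541, giving a regular 32-gon of that circumradius (perimeter = 2·32·9.541·sin(180°/32) = 59.85 mm); Taking the first minus the rest: starting from the result so far, the cone at (4.5, 8) partially overlaps it — only the 67.02 mm² overlap (of its 284.16 mm²) is removed, clipping the outline — boundary = 44.12 mm. So its perimeter = 44.12 mm. Layer 23 (z = 6.44): the cube (footprint 27.5×5.5) is included at this height (perimeter 66.00 mm); the cube at (11, 11.5) is present — its section is the full 28×20 rectangle (perimeter 96.00 mm); Taking the first minus the rest: starting from the 27.5×5.5 cube, the 28×20 cube at (11, 11.5) misses the remaining region (no effect) — boundary = 66.00 mm; the cone at (4.5, 8) contributes a regular 32-gon of circumradius 8.133 (interpolated between r1=10 and r2=4.5 at t=0.339) (perimeter = 2·32·8.133·sin(180°/32) = 51.02 mm); Subtracting the remaining from the first: starting from the result so far, the cone at (4.5, 8) partially overlaps it — only the 54.76 mm² overlap (of its 206.48 mm²) is removed, clipping the outline — boundary = 59.08 mm. So its perimeter = 59.08 mm. Layer 23 is larger (59.08 vs 44.12 mm).

layer 23 (z = 6.44 mm)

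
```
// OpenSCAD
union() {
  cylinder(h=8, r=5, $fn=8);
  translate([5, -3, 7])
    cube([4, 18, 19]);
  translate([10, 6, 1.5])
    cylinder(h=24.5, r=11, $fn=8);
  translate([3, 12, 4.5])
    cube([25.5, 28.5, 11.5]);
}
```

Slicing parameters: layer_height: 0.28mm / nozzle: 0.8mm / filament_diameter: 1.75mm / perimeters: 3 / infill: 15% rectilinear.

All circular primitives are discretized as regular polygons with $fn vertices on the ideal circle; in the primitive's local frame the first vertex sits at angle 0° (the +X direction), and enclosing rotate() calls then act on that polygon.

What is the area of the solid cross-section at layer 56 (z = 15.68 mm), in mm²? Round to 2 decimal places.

1017.13 mm²

At z = 15.68 mm: the cylinder is absent (z outside [0, 8]); the 4×18 cube at (5, -3) contributes its full rectangle (area 72.00 mm²); the r=11 cylinder at (10, 6) gives a regular 8-gon of circumradius 11 (constant along its height) (area = (8/2)·11.000²·sin(360°/8) = 342.24 mm²); the 25.5×28.5 cube at (3, 12) contributes its full rectangle (area 726.75 mm²); Taking the union: the regions partially overlap — summed areas 1140.99 mm² minus the doubly-counted overlap 123.86 mm² gives 1017.13 mm² — area = 1017.13 mm². Overall, the cross-section is a single solid region. Net area = 1017.13 mm².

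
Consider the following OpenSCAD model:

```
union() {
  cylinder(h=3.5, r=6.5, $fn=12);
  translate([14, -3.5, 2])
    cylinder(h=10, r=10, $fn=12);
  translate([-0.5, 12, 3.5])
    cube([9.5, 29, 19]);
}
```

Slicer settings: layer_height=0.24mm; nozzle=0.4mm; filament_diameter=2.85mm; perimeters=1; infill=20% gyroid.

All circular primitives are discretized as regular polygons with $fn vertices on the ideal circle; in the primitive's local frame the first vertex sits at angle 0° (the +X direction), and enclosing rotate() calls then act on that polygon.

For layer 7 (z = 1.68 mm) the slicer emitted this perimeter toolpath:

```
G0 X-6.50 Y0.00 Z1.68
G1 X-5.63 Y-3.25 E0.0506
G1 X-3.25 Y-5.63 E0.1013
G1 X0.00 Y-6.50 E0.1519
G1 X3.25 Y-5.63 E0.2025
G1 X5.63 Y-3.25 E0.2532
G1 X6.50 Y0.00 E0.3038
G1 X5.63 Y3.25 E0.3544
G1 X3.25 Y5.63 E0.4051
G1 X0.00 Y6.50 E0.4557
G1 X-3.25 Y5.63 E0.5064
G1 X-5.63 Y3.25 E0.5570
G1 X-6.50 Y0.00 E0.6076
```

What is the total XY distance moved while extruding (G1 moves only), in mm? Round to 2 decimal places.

40.38 mm

Sum the Euclidean lengths of each G1 segment: total = 40.38 mm.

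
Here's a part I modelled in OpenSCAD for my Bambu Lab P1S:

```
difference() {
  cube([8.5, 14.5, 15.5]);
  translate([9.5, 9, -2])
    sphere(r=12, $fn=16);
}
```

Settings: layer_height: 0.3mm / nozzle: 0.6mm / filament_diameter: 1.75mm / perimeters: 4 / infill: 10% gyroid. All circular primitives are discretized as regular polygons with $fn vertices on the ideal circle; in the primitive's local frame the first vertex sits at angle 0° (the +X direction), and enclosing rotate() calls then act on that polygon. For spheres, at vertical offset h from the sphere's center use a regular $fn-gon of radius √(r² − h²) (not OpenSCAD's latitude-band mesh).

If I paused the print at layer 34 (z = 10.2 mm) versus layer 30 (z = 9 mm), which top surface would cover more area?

layer 34 (z = 10.2 mm)

Layer 34 (z = 10.2): the cube is present — its section is the full 8.5×14.5 rectangle (area 123.25 mm²); the sphere at (9.5, 9) does not reach this height (|z−center|=12.200 > r=12); Subtracting the remaining from the first: none of the subtracted shapes is present at this height, so the 8.5×14.5 cube is unchanged — area = 123.25 mm². So its area = 123.25 mm². Layer 30 (z = 9): the cube (footprint 8.5×14.5) is included at this height (area 123.25 mm²); the sphere at (9.5, 9): section is a regular 16-gon, circumradius = √(r²−h²) = √(12²−11²) = 4.796 (area = (16/2)·4.796²·sin(360°/16) = 70.41 mm²); Taking the first minus the rest: starting from the 8.5×14.5 cube (123.25 mm²), the r=12 sphere at (9.5, 9) partially overlaps it — only the 25.81 mm² overlap (of its 70.41 mm²) is removed, clipping the outline — area = 97.44 mm². So its area = 97.44 mm². Layer 34 is larger (123.25 vs 97.44 mm²).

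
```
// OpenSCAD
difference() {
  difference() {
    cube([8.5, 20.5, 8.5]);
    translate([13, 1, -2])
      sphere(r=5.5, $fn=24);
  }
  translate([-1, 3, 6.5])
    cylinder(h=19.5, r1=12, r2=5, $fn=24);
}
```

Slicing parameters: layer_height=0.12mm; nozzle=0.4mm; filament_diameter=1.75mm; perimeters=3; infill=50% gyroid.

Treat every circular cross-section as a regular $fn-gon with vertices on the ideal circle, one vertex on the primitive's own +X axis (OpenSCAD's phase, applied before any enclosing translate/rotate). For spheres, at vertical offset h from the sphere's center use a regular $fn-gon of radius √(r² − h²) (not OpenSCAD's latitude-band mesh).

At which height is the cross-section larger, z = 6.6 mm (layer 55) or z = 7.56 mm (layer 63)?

Layer 55 (z = 6.6): the cube is present — its section is the full 8.5×20.5 rectangle (area 174.25 mm²); the sphere at (13, 1) is not intersected at this z (|z−center|=8.600 > r=5.5); After the difference (first − rest): none of the subtracted shapes is present at this height, so the 8.5×20.5 cube is unchanged — area = 174.25 mm²; the cone at (-1, 3) (r1=12→r2=5) has section circumradius 11.964 here — a regular 24-gon (area = (24/2)·11.964²·sin(360°/24) = 444.57 mm²); Taking the first minus the rest: starting from the result so far (174.25 mm²), the cone at (-1, 3) partially overlaps it — only the 113.05 mm² overlap (of its 444.57 mm²) is removed, clipping the outline — area = 61.20 mm². So its area = 61.20 mm². Layer 63 (z = 7.56): the cube is present — its section is the full 8.5×20.5 rectangle (area 174.25 mm²); the sphere at (13, 1) does not reach this height (|z−center|=9.560 > r=5.5); Taking the first minus the rest: none of the subtracted shapes is present at this height, so the 8.5×20.5 cube is unchanged — area = 174.25 mm²; the cone at (-1, 3): at t=0.054 of its height the radius interpolates to r₁+(r₂−r₁)t = 11.619, giving a regular 24-gon of that circumradius (area = (24/2)·11.619²·sin(360°/24) = 419.33 mm²); After the difference (first − rest): starting from the result so far (174.25 mm²), the cone at (-1, 3) partially overlaps it — only the 109.59 mm² overlap (of its 419.33 mm²) is removed, clipping the outline — area = 64.66 mm². So its area = 64.66 mm². Layer 63 is larger (64.66 vs 61.20 mm²).

layer 63 (z = 7.56 mm)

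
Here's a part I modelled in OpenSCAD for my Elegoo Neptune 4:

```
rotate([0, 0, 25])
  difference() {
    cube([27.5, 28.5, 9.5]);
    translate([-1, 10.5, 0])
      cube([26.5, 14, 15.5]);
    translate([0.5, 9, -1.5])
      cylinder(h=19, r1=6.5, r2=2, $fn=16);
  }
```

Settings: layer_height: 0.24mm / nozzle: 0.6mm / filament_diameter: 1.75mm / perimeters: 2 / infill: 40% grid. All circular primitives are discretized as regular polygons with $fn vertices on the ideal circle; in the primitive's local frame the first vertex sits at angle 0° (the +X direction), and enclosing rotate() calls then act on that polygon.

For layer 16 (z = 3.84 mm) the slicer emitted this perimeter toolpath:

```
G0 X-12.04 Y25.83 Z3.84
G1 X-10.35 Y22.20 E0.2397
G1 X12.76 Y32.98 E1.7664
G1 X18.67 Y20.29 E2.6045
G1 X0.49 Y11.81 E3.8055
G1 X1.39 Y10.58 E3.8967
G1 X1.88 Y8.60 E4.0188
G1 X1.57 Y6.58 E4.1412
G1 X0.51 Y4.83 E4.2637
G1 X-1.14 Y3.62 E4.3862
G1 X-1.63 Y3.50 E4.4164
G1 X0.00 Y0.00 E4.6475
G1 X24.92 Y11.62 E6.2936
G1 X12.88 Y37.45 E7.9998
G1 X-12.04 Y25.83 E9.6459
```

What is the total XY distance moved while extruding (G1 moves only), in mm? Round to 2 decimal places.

Sum the Euclidean lengths of each G1 segment: total = 161.12 mm.

161.12 mm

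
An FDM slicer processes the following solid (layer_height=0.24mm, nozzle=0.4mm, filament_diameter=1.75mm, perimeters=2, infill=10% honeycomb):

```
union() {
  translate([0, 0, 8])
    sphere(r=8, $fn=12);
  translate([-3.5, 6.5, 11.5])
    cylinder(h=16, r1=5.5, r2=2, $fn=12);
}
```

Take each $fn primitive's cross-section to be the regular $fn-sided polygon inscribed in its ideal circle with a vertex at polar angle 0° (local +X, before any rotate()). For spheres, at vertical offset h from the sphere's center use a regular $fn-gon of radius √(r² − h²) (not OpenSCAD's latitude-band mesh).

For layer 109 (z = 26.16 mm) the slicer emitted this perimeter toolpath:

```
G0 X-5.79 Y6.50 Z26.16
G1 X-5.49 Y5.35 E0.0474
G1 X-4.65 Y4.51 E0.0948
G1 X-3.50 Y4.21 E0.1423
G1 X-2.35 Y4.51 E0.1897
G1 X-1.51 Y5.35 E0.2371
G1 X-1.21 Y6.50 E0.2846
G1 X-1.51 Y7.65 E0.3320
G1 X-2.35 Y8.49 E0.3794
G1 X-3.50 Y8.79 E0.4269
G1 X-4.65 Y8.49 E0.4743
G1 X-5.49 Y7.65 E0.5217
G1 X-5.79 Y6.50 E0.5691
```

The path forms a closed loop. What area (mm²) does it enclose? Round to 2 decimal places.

Apply the shoelace formula to the sequence of (X, Y) vertices; enclosed area = 15.81 mm².

15.81 mm²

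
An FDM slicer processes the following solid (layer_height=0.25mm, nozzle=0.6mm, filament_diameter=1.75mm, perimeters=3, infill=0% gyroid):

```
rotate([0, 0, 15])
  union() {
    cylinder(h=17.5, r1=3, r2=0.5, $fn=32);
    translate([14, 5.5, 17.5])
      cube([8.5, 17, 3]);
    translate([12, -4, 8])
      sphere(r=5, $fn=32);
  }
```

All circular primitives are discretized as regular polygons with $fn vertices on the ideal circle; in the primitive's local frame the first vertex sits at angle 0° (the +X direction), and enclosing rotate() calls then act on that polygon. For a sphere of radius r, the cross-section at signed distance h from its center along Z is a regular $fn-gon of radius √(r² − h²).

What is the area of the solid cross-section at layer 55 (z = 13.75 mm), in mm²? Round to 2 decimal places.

At z = 13.75 mm: the cone: at t=0.786 of its height the radius interpolates to r₁+(r₂−r₁)t = 1.036, giving a regular 32-gon of that circumradius (area = (32/2)·1.036²·sin(360°/32) = 3.35 mm²); the cube at (14, 5.5) does not reach this height (z outside [17.5, 20.5]); the sphere at (12, -4) is absent (|z−center|=5.750 > r=5); Combining (union): only the cone is present, so the union is just that shape — area = 3.35 mm²; (rotated 15° about Z; rotation is an isometry so areas/perimeters/island counts are preserved). Overall, the cross-section is a single solid region. Net area = 3.35 mm².

3.35 mm²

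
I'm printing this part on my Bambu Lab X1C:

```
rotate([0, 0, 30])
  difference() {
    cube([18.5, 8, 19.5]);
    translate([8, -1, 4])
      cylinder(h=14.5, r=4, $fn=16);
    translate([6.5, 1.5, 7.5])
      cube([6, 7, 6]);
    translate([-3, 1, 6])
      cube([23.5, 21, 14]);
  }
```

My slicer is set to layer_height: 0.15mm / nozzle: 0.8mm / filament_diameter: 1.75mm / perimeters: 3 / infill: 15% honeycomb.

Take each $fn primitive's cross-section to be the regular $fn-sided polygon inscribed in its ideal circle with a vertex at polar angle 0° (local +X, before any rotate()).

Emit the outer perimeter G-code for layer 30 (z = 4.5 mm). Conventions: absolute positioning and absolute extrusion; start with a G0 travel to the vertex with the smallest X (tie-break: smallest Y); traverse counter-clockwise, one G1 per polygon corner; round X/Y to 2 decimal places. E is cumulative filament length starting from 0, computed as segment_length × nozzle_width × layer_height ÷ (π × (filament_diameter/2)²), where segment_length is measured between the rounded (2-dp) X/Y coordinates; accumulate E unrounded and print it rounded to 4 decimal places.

G0 X-4.00 Y6.93 Z4.50
G1 X0.00 Y0.00 E0.3992
G1 X3.64 Y2.10 E0.6089
G1 X3.46 Y2.61 E0.6358
G1 X3.56 Y4.17 E0.7138
G1 X4.25 Y5.57 E0.7917
G1 X5.43 Y6.60 E0.8698
G1 X6.91 Y7.10 E0.9478
G1 X8.46 Y7.00 E1.0253
G1 X9.86 Y6.31 E1.1031
G1 X10.22 Y5.90 E1.1304
G1 X16.02 Y9.25 E1.4645
G1 X12.02 Y16.18 E1.8637
G1 X-4.00 Y6.93 E2.7866

At z = 4.5 mm: the cube is present — its section is the full 18.5×8 rectangle; the cylinder at (8, -1): section is a regular 16-gon, circumradius r=4; the cube at (6.5, 1.5) is absent (z outside [7.5, 13.5]); the cube at (-3, 1) is not intersected at this z (z outside [6, 20]); After the difference (first − rest): starting from the 18.5×8 cube, the r=4 cylinder at (8, -1) partially overlaps it — only the 16.69 mm² overlap (of its 48.98 mm²) is removed, clipping the outline — 1 connected region; (whole slice rotated 30° about Z — lengths, areas and connectivity unchanged). The outline is a single polygon with 13 vertices. Extrusion per mm of travel: 0.8 × 0.15 / (π × 0.875²) = 0.049890. Accumulating E over each segment gives final E = 2.7866.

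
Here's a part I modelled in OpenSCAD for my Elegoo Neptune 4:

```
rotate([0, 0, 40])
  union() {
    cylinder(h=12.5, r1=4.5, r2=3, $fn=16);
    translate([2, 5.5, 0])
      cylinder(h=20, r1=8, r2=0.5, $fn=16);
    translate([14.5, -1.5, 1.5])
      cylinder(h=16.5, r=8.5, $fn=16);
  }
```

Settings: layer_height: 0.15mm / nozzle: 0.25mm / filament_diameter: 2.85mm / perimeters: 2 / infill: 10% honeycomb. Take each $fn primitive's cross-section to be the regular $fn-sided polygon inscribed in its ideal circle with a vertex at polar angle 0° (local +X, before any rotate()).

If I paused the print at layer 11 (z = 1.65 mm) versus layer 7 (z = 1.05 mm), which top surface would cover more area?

layer 11 (z = 1.65 mm)

Layer 11 (z = 1.65): the cone: at t=0.132 of its height the radius interpolates to r₁+(r₂−r₁)t = 4.302, giving a regular 16-gon of that circumradius (area = (16/2)·4.302²·sin(360°/16) = 56.66 mm²); the cone at (2, 5.5) (r1=8→r2=0.5) has section circumradius 7.381 here — a regular 16-gon (area = (16/2)·7.381²·sin(360°/16) = 166.80 mm²); the r=8.5 cylinder at (14.5, -1.5) contributes a regular 16-gon of circumradius 8.5 (area = (16/2)·8.500²·sin(360°/16) = 221.19 mm²); Combining (union): the regions partially overlap — summed areas 444.65 mm² minus the doubly-counted overlap 42.54 mm² gives 402.11 mm² — area = 402.11 mm²; (whole slice rotated 40° about Z — lengths, areas and connectivity unchanged). So its area = 402.11 mm². Layer 7 (z = 1.05): the cone contributes a regular 16-gon of circumradius 4.374 (interpolated between r1=4.5 and r2=3 at t=0.084) (area = (16/2)·4.374²·sin(360°/16) = 58.57 mm²); the cone at (2, 5.5) (r1=8→r2=0.5) has section circumradius 7.606 here — a regular 16-gon (area = (16/2)·7.606²·sin(360°/16) = 177.12 mm²); the cylinder at (14.5, -1.5) does not reach this height (z outside [1.5, 18]); Merging all regions: the regions partially overlap — summed areas 235.69 mm² minus the doubly-counted overlap 39.81 mm² gives 195.89 mm² — area = 195.89 mm²; (rotated 40° about Z; rotation is an isometry so areas/perimeters/island counts are preserved). So its area = 195.89 mm². Layer 11 is larger (402.11 vs 195.89 mm²).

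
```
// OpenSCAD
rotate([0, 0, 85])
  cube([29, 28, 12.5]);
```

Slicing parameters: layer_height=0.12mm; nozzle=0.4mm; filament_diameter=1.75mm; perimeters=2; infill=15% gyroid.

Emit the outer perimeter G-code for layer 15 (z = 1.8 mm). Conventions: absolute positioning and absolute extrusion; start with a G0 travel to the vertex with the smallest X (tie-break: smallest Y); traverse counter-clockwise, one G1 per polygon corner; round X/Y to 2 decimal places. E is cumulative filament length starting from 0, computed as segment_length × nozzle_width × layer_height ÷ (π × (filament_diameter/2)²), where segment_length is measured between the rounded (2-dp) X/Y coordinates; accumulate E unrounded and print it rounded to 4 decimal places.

At z = 1.8 mm: the cube (footprint 29×28) is included at this height; (rotated 85° about Z; rotation is an isometry so areas/perimeters/island counts are preserved). The outline is a single polygon with 4 vertices. Extrusion per mm of travel: 0.4 × 0.12 / (π × 0.875²) = 0.019956. Accumulating E over each segment gives final E = 2.2751.

G0 X-27.89 Y2.44 Z1.80
G1 X0.00 Y0.00 E0.5587
G1 X2.53 Y28.89 E1.1374
G1 X-25.37 Y31.33 E1.6963
G1 X-27.89 Y2.44 E2.2751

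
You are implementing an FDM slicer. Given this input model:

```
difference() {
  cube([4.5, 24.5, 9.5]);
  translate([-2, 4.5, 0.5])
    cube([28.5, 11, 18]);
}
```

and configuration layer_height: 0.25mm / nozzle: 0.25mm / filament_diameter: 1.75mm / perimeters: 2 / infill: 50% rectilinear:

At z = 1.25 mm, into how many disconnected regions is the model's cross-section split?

2

At z = 1.25 mm: the cube (footprint 4.5×24.5) is included at this height; the 28.5×11 cube at (-2, 4.5) contributes its full rectangle; Subtracting the remaining from the first: starting from the 4.5×24.5 cube, the 28.5×11 cube at (-2, 4.5) partially overlaps it — only the 49.50 mm² overlap (of its 313.50 mm²) is removed, clipping the outline — 2 connected regions. The result has 2 disconnected regions.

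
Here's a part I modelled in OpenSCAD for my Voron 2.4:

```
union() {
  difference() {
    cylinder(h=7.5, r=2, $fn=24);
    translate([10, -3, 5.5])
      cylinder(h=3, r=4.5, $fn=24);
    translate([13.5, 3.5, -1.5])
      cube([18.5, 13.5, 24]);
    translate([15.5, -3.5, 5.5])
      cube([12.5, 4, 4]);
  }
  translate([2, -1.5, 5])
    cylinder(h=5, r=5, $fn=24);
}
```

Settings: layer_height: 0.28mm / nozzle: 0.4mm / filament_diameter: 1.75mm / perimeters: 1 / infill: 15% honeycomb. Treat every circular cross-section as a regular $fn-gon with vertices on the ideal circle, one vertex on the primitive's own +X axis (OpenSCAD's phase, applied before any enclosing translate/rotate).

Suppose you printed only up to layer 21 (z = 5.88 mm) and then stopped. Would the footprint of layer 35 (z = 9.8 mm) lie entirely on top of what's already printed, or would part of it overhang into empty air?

Compare the two slices. At z = 5.88: the r=2 cylinder contributes a regular 24-gon of circumradius 2 (area = (24/2)·2.000²·sin(360°/24) = 12.42 mm²); the r=4.5 cylinder at (10, -3) contributes a regular 24-gon of circumradius 4.5 (area = (24/2)·4.500²·sin(360°/24) = 62.89 mm²); the cube at (13.5, 3.5) is present — its section is the full 18.5×13.5 rectangle (area 249.75 mm²); the cube at (15.5, -3.5) is present — its section is the full 12.5×4 rectangle (area 50.00 mm²); Subtracting the remaining from the first: starting from the r=2 cylinder (12.42 mm²), the r=4.5 cylinder at (10, -3) misses the remaining region (no effect); the 18.5×13.5 cube at (13.5, 3.5) misses the remaining region (no effect); the 12.5×4 cube at (15.5, -3.5) misses the remaining region (no effect) — area = 12.42 mm²; the r=5 cylinder at (2, -1.5) contributes a regular 24-gon of circumradius 5 (area = (24/2)·5.000²·sin(360°/24) = 77.65 mm²); Combining (union): that combined region lies entirely inside the r=5 cylinder at (2, -1.5), so the union is just the r=5 cylinder at (2, -1.5) — area = 77.65 mm². At z = 9.8: the cylinder does not reach this height (z outside [0, 7.5]); the cylinder at (10, -3) is not intersected at this z (z outside [5.5, 8.5]); the cube at (13.5, 3.5) (footprint 18.5×13.5) is included at this height (area 249.75 mm²); the cube at (15.5, -3.5) is absent (z outside [5.5, 9.5]); Taking the first minus the rest: the first operand is absent here, so nothing remains; the r=5 cylinder at (2, -1.5) gives a regular 24-gon of circumradius 5 (constant along its height) (area = (24/2)·5.000²·sin(360°/24) = 77.65 mm²); Merging all regions: only the r=5 cylinder at (2, -1.5) is present, so the union is just that shape — area = 77.65 mm². Checking containment: the cross-section at z = 9.8 is a subset of the cross-section at z = 5.88.

entirely on top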